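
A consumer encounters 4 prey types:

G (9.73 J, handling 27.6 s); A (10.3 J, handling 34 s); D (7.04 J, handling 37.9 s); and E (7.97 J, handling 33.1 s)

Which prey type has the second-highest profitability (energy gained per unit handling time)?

In descending order of E/h:
G: 9.73/27.6 = 0.353 J/s
A: 10.3/34 = 0.303 J/s
E: 7.97/33.1 = 0.241 J/s
D: 7.04/37.9 = 0.186 J/s

A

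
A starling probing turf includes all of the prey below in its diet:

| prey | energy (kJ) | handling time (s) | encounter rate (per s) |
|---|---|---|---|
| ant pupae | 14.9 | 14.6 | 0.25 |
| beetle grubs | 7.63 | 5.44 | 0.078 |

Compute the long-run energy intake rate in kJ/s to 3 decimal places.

0.851 kJ/s

R = Σλ_iE_i / (1 + Σλ_ih_i)
Numerator: 0.25×14.9 + 0.078×7.63 = 4.32
Denominator: 1 + 0.25×14.6 + 0.078×5.44 = 5.074
R = 4.32/5.074 = 0.8514 kJ/s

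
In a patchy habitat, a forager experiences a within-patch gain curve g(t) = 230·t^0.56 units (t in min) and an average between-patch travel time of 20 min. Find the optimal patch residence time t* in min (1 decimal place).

25.5 min

Maximise g(t)/(T+t): set derivative to zero → g'(t)(T+t) = g(t).
g'(t) = 0.56·230·t^-0.44. Setting 0.56·230·t^-0.44 = 230·t^0.56/(20+t) gives 0.56(20+t) = t, so 0.44·t = 0.56×20.
t* = 0.56×20/0.44 = 25.45 min.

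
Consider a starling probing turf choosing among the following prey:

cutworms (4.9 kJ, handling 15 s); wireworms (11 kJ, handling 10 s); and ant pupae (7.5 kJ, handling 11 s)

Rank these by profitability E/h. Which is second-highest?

ant pupae

In descending order of E/h:
wireworms: 11/10 = 1.1 kJ/s
ant pupae: 7.5/11 = 0.682 kJ/s
cutworms: 4.9/15 = 0.327 kJ/s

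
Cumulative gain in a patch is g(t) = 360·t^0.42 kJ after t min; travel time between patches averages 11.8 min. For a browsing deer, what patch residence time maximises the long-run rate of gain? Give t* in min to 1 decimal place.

8.5 min

By the marginal value theorem, leave when the instantaneous gain rate g'(t) equals the habitat-wide average g(t)/(T + t).
g'(t) = 0.42·360·t^-0.58. Setting 0.42·360·t^-0.58 = 360·t^0.42/(11.8+t) gives 0.42(11.8+t) = t, so 0.58·t = 0.42×11.8.
t* = 0.42×11.8/0.58 = 8.545 min.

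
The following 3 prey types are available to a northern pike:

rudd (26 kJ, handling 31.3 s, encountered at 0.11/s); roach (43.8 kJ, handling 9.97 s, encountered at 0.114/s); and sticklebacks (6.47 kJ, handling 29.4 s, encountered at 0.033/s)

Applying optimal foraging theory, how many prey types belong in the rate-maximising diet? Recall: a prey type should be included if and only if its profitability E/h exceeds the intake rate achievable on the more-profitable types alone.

E/h in descending order: roach 4.39, rudd 0.831, sticklebacks 0.22 kJ/s. The optimal diet is the largest prefix of this list for which every included type satisfies E_i/h_i > R on the types above it.
Rate on top 1: 2.337. rudd: 0.831 < 2.337 → exclude; stop.
Optimal diet: roach — 1 of 3 types.

1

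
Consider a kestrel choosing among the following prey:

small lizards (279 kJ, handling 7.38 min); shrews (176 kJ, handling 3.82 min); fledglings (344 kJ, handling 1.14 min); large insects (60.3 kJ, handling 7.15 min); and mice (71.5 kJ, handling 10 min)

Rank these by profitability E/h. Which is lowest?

Profitability E/h (kJ/min): small lizards = 279/7.38 = 37.8, shrews = 176/3.82 = 46.1, fledglings = 344/1.14 = 302, large insects = 60.3/7.15 = 8.43, mice = 71.5/10 = 7.15.
Ranked: fledglings > shrews > small lizards > large insects > mice.

mice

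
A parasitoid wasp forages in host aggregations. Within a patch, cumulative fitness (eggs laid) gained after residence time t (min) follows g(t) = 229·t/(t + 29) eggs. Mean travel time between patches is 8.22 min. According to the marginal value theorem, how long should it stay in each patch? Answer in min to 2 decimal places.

15.44 min

By the marginal value theorem, leave when the instantaneous gain rate g'(t) equals the habitat-wide average g(t)/(T + t).
g'(t) = 229·29/(t + 29)². Setting 229·29/(t+29)² = 229t/[(t+29)(8.22+t)] gives 29(8.22+t) = t(t+29), so t² = 29×8.22 = 238.4.
t* = √238.4 = 15.44 min.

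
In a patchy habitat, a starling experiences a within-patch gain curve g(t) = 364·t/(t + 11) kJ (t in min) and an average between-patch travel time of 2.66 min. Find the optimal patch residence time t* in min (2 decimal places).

5.41 min

Maximise g(t)/(T+t): set derivative to zero → g'(t)(T+t) = g(t).
g'(t) = 364·11/(t + 11)². Setting 364·11/(t+11)² = 364t/[(t+11)(2.66+t)] gives 11(2.66+t) = t(t+11), so t² = 11×2.66 = 29.26.
t* = √29.26 = 5.409 min.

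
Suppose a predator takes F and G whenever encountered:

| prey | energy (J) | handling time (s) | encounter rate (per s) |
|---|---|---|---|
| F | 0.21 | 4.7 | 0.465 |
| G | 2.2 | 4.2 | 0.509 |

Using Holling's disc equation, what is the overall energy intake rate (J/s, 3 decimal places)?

R = Σλ_iE_i / (1 + Σλ_ih_i)
Numerator: 0.465×0.21 + 0.509×2.2 = 1.217
Denominator: 1 + 0.465×4.7 + 0.509×4.2 = 5.323
R = 1.217/5.323 = 0.2287 J/s

0.229 J/s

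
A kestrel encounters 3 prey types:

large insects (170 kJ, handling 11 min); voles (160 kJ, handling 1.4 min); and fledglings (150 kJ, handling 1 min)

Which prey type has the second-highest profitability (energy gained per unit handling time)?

voles

Profitability E/h (kJ/min): large insects = 170/11 = 15.5, voles = 160/1.4 = 114, fledglings = 150/1 = 150.
Ranked: fledglings > voles > large insects.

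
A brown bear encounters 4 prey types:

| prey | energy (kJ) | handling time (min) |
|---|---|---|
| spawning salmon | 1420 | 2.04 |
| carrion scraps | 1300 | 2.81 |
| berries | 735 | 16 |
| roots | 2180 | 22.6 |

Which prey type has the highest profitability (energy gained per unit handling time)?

spawning salmon

Profitability E/h (kJ/min): spawning salmon = 1420/2.04 = 696, carrion scraps = 1300/2.81 = 463, berries = 735/16 = 45.9, roots = 2180/22.6 = 96.5.
Ranked: spawning salmon > carrion scraps > roots > berries.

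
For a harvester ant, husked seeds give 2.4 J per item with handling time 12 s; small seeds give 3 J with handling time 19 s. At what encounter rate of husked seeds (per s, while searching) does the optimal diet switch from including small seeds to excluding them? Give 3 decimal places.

The zero-one rule: include small seeds iff E₂/h₂ > λE₁/(1+λh₁). Equality gives the switch point.
λE₁h₂ = E₂ + λE₂h₁ ⇒ λ = E₂/(E₁h₂ − E₂h₁) = 3/(45.6 − 36) = 0.3125 per s.

0.312 per s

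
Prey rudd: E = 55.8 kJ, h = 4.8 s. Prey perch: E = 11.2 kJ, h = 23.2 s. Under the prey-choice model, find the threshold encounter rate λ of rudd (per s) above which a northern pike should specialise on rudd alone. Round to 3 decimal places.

0.009 per s

Drop perch once their profitability E₂/h₂ falls below the rate achievable on rudd alone: E₂/h₂ = λE₁/(1 + λh₁).
Solve for λ: λE₁h₂ = E₂(1 + λh₁) → λ(E₁h₂ − E₂h₁) = E₂ → λ = E₂/(E₁h₂ − E₂h₁).
λ = 11.2/(55.8×23.2 − 11.2×4.8) = 11.2/1241 = 0.009026 per s.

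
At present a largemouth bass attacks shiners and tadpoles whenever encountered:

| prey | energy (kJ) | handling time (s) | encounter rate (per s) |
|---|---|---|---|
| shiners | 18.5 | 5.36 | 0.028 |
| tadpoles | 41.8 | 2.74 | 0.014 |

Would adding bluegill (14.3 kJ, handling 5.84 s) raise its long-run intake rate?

On shiners and tadpoles alone, R = ΣλE/(1+Σλh) = 1.103/1.188 = 0.9283 kJ/s.
Profitability of bluegill: 14.3/5.84 = 2.449 kJ/s.
Since 2.449 > R, including bluegill increases the long-run rate.

Yes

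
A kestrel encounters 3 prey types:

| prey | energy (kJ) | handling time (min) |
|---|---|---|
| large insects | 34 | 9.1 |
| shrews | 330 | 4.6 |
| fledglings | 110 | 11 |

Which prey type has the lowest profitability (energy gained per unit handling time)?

large insects

Profitability E/h (kJ/min): large insects = 34/9.1 = 3.74, shrews = 330/4.6 = 71.7, fledglings = 110/11 = 10.
Ranked: shrews > fledglings > large insects.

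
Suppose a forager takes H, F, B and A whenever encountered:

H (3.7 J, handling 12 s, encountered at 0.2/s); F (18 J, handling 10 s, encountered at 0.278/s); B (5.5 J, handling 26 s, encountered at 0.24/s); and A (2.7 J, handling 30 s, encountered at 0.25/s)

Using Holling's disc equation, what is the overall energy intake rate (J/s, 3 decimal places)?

0.389 J/s

R = Σλ_iE_i / (1 + Σλ_ih_i)
Numerator: 0.2×3.7 + 0.278×18 + 0.24×5.5 + 0.25×2.7 = 7.739
Denominator: 1 + 0.2×12 + 0.278×10 + 0.24×26 + 0.25×30 = 19.92
R = 7.739/19.92 = 0.3885 J/s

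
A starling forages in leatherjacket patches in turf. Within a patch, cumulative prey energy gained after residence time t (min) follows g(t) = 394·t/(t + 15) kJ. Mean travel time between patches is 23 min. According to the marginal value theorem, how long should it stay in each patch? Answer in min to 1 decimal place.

Maximise g(t)/(T+t): set derivative to zero → g'(t)(T+t) = g(t).
g'(t) = 394·15/(t + 15)². Setting 394·15/(t+15)² = 394t/[(t+15)(23+t)] gives 15(23+t) = t(t+15), so t² = 15×23 = 345.
t* = √345 = 18.57 min.

18.6 min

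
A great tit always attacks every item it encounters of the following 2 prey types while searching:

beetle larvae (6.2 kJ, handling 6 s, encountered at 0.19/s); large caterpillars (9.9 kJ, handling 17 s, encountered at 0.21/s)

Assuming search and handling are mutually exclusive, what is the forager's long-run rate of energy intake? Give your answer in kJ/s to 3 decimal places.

R = Σλ_iE_i / (1 + Σλ_ih_i)
Numerator: 0.19×6.2 + 0.21×9.9 = 3.257
Denominator: 1 + 0.19×6 + 0.21×17 = 5.71
R = 3.257/5.71 = 0.5704 kJ/s

0.570 kJ/s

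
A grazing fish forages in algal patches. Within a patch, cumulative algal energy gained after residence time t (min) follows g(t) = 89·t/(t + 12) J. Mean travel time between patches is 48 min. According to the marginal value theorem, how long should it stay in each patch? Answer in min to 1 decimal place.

Maximise g(t)/(T+t): set derivative to zero → g'(t)(T+t) = g(t).
g'(t) = 89·12/(t + 12)². Setting 89·12/(t+12)² = 89t/[(t+12)(48+t)] gives 12(48+t) = t(t+12), so t² = 12×48 = 576.
t* = √576 = 24 min.

24.0 min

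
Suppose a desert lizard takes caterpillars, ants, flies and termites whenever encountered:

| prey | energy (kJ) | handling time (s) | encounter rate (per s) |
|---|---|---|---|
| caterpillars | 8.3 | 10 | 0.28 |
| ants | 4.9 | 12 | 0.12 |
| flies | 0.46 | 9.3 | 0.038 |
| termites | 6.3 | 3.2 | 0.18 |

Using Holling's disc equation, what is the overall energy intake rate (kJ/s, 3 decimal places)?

0.659 kJ/s

Energy encountered per unit search time: 0.28×8.3 + 0.12×4.9 + 0.038×0.46 + 0.18×6.3 = 4.063 kJ/s.
Handling time per unit search time: 0.28×10 + 0.12×12 + 0.038×9.3 + 0.18×3.2 = 5.169.
Rate = 4.063/(1 + 5.169) = 0.6587 kJ/s.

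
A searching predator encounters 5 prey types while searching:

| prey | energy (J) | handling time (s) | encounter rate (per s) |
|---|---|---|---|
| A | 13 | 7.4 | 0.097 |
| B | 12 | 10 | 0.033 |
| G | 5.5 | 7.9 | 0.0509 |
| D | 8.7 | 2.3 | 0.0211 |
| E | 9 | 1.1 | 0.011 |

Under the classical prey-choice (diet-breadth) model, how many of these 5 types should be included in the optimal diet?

Rank by E/h (J/s): E 8.18, D 3.78, A 1.76, B 1.2, G 0.696. Include each in turn until the next type's E/h falls below the running intake rate.
Rate on top 1: 0.09782. D: 3.78 > 0.09782 → include.
Rate on top 2: 0.2664. A: 1.76 > 0.2664 → include.
Rate on top 3: 0.8679. B: 1.2 > 0.8679 → include.
Rate on top 4: 0.9199. G: 0.696 < 0.9199 → exclude; stop.
Optimal diet: E, D, A, B — 4 of 5 types.

4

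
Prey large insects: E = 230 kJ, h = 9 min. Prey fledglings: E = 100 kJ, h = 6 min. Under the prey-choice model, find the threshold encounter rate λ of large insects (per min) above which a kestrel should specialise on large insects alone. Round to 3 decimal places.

0.208 per min

Drop fledglings once their profitability E₂/h₂ falls below the rate achievable on large insects alone: E₂/h₂ = λE₁/(1 + λh₁).
Solve for λ: λE₁h₂ = E₂(1 + λh₁) → λ(E₁h₂ − E₂h₁) = E₂ → λ = E₂/(E₁h₂ − E₂h₁).
λ = 100/(230×6 − 100×9) = 100/480 = 0.2083 per min.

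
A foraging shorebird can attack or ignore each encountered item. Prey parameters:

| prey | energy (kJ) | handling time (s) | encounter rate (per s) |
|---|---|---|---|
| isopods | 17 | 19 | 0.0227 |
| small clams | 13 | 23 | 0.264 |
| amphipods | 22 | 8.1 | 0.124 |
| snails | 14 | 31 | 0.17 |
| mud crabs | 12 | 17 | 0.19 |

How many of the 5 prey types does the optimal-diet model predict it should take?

1

Profitabilities (E/h, kJ/s): amphipods 2.72, isopods 0.895, mud crabs 0.706, small clams 0.565, snails 0.452. Add prey in this order while the next type's profitability exceeds the intake rate on those already taken.
Rate on top 1: 1.361. isopods: 0.895 < 1.361 → exclude; stop.
Optimal diet: amphipods — 1 of 5 types.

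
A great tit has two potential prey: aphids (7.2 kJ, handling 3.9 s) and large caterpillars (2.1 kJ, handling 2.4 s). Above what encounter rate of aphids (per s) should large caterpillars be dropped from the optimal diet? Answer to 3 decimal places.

At the threshold, the rate on aphids alone equals the profitability of large caterpillars: λ·7.2/(1 + λ·3.9) = 2.1/2.4 = 0.875.
Rearranging, λ(7.2 − 0.875×3.9) = 0.875, so λ = 0.875/3.787 = 0.231 per s.

0.231 per s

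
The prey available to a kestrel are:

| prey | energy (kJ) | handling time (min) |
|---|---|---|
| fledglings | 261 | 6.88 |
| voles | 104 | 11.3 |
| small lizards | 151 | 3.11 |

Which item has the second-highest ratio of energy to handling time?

fledglings

In descending order of E/h:
small lizards: 151/3.11 = 48.6 kJ/min
fledglings: 261/6.88 = 37.9 kJ/min
voles: 104/11.3 = 9.2 kJ/min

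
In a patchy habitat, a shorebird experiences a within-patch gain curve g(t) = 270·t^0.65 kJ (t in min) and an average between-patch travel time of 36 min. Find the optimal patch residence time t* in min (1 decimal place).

66.9 min

By the marginal value theorem, leave when the instantaneous gain rate g'(t) equals the habitat-wide average g(t)/(T + t).
g'(t) = 0.65·270·t^-0.35. Setting 0.65·270·t^-0.35 = 270·t^0.65/(36+t) gives 0.65(36+t) = t, so 0.35·t = 0.65×36.
t* = 0.65×36/0.35 = 66.86 min.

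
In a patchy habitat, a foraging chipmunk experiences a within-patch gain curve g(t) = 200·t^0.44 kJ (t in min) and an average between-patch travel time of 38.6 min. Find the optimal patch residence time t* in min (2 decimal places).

Maximise g(t)/(T+t): set derivative to zero → g'(t)(T+t) = g(t).
g'(t) = 0.44·200·t^-0.56. Setting 0.44·200·t^-0.56 = 200·t^0.44/(38.6+t) gives 0.44(38.6+t) = t, so 0.56·t = 0.44×38.6.
t* = 0.44×38.6/0.56 = 30.33 min.

30.33 min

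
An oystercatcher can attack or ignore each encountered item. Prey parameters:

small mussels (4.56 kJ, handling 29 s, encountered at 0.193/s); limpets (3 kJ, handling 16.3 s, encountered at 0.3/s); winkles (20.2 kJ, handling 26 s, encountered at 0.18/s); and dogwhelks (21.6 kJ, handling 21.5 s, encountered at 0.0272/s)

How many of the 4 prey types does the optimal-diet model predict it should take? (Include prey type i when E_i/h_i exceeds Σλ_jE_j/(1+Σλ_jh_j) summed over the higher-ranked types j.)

E/h in descending order: dogwhelks 1, winkles 0.777, limpets 0.184, small mussels 0.157 kJ/s. The optimal diet is the largest prefix of this list for which every included type satisfies E_i/h_i > R on the types above it.
Rate on top 1: 0.3707. winkles: 0.777 > 0.3707 → include.
Rate on top 2: 0.6742. limpets: 0.184 < 0.6742 → exclude; stop.
Optimal diet: dogwhelks, winkles — 2 of 4 types.

2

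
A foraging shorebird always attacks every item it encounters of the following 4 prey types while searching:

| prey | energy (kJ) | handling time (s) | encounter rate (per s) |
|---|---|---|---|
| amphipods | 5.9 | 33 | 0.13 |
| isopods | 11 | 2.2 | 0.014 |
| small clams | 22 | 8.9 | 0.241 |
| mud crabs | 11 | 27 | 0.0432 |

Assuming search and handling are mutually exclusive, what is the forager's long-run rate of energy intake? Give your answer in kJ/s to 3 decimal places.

0.776 kJ/s

R = (0.13×5.9 + 0.014×11 + 0.241×22 + 0.0432×11) / (1 + 0.13×33 + 0.014×2.2 + 0.241×8.9 + 0.0432×27) = 6.698/8.632 = 0.776 kJ/s.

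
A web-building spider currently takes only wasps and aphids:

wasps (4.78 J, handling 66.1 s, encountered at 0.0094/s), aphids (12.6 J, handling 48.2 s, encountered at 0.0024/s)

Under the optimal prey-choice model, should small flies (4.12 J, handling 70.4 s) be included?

Current rate: (0.0094×4.78 + 0.0024×12.6)/(1 + 0.0094×66.1 + 0.0024×48.2) = 0.04328 J/s.
small flies: E/h = 4.12/70.4 = 0.05852 J/s.
Since 0.05852 > R, including small flies increases the long-run rate.

Yes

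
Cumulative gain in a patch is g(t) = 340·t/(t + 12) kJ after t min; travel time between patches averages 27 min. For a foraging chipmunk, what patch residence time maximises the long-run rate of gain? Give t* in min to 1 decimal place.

Maximise g(t)/(T+t): set derivative to zero → g'(t)(T+t) = g(t).
g'(t) = 340·12/(t + 12)². Setting 340·12/(t+12)² = 340t/[(t+12)(27+t)] gives 12(27+t) = t(t+12), so t² = 12×27 = 324.
t* = √324 = 18 min.

18.0 min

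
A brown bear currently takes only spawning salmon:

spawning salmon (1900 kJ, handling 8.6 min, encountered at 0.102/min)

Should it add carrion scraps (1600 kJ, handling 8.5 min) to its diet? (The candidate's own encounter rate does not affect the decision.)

Yes

On spawning salmon alone, R = ΣλE/(1+Σλh) = 193.8/1.877 = 103.2 kJ/min.
carrion scraps: E/h = 1600/8.5 = 188.2 kJ/min.
Since 188.2 > R, including carrion scraps increases the long-run rate.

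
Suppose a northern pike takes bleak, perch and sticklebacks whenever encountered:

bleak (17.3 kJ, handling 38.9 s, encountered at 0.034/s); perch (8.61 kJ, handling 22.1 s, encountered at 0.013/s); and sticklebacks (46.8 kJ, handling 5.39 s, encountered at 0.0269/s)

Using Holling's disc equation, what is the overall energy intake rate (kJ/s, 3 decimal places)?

0.711 kJ/s

R = (0.034×17.3 + 0.013×8.61 + 0.0269×46.8) / (1 + 0.034×38.9 + 0.013×22.1 + 0.0269×5.39) = 1.959/2.755 = 0.7111 kJ/s.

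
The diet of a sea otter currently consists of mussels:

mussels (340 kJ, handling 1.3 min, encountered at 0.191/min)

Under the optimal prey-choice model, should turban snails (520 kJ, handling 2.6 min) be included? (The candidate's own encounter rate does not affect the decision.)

Yes

Intake rate on the current diet: R = (0.191×340) / (1 + 0.191×1.3) = 64.94/1.248 = 52.02 kJ/min.
turban snails: E/h = 520/2.6 = 200 kJ/min.
200 > 52.02, so adding turban snails raises the average — include it.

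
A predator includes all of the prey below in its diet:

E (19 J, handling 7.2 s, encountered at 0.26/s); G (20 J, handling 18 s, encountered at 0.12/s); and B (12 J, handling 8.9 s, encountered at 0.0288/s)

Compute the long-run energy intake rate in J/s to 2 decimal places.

1.45 J/s

R = Σλ_iE_i / (1 + Σλ_ih_i)
Numerator: 0.26×19 + 0.12×20 + 0.0288×12 = 7.686
Denominator: 1 + 0.26×7.2 + 0.12×18 + 0.0288×8.9 = 5.288
R = 7.686/5.288 = 1.453 J/s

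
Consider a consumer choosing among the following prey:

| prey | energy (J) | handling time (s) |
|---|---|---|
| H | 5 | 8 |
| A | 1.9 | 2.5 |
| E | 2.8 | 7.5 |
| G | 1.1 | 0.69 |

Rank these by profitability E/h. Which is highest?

G

In descending order of E/h:
G: 1.1/0.69 = 1.59 J/s
A: 1.9/2.5 = 0.76 J/s
H: 5/8 = 0.625 J/s
E: 2.8/7.5 = 0.373 J/s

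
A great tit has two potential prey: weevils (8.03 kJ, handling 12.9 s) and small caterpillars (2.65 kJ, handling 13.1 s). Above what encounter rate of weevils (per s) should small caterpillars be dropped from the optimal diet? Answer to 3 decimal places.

0.037 per s

At the threshold, the rate on weevils alone equals the profitability of small caterpillars: λ·8.03/(1 + λ·12.9) = 2.65/13.1 = 0.2023.
Rearranging, λ(8.03 − 0.2023×12.9) = 0.2023, so λ = 0.2023/5.42 = 0.03732 per s.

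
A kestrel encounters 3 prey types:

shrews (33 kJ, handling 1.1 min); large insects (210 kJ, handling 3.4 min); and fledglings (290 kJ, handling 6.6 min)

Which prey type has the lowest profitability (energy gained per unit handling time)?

Profitability E/h (kJ/min): shrews = 33/1.1 = 30, large insects = 210/3.4 = 61.8, fledglings = 290/6.6 = 43.9.
Ranked: large insects > fledglings > shrews.

shrews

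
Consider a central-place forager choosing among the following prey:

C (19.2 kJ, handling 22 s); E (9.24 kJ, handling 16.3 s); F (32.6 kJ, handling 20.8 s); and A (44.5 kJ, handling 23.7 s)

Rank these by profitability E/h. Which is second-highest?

Profitability E/h (kJ/s): C = 19.2/22 = 0.873, E = 9.24/16.3 = 0.567, F = 32.6/20.8 = 1.57, A = 44.5/23.7 = 1.88.
Ranked: A > F > C > E.

F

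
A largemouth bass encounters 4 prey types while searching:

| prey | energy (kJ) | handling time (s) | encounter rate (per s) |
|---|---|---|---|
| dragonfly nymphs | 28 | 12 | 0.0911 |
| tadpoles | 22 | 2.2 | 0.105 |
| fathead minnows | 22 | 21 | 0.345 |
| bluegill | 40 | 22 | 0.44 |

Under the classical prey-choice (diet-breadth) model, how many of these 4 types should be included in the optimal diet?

2

Profitabilities (E/h, kJ/s): tadpoles 10, dragonfly nymphs 2.33, bluegill 1.82, fathead minnows 1.05. Add prey in this order while the next type's profitability exceeds the intake rate on those already taken.
Rate on top 1: 1.877. dragonfly nymphs: 2.33 > 1.877 → include.
Rate on top 2: 2.091. bluegill: 1.82 < 2.091 → exclude; stop.
Optimal diet: tadpoles, dragonfly nymphs — 2 of 4 types.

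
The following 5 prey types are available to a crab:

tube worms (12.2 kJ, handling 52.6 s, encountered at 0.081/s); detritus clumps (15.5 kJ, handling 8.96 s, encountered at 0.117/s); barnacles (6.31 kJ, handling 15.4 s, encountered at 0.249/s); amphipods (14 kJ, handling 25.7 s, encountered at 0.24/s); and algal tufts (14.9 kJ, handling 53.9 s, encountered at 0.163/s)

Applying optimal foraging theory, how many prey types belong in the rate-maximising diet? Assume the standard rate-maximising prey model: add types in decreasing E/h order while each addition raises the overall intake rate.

1

Profitabilities (E/h, kJ/s): detritus clumps 1.73, amphipods 0.545, barnacles 0.41, algal tufts 0.276, tube worms 0.232. Add prey in this order while the next type's profitability exceeds the intake rate on those already taken.
Rate on top 1: 0.8854. amphipods: 0.545 < 0.8854 → exclude; stop.
Optimal diet: detritus clumps — 1 of 5 types.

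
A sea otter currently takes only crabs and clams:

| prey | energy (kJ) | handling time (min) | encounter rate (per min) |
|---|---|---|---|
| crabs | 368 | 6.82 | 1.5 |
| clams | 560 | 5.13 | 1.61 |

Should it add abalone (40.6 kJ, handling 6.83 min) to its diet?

Intake rate on the current diet: R = (1.5×368 + 1.61×560) / (1 + 1.5×6.82 + 1.61×5.13) = 1454/19.49 = 74.58 kJ/min.
abalone: E/h = 40.6/6.83 = 5.944 kJ/min.
5.944 < 74.58, so adding abalone would lower the average — exclude it.

No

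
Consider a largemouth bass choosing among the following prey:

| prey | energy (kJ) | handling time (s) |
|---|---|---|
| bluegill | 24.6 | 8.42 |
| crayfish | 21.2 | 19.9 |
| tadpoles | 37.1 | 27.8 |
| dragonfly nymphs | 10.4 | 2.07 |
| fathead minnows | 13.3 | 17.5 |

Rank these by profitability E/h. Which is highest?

In descending order of E/h:
dragonfly nymphs: 10.4/2.07 = 5.02 kJ/s
bluegill: 24.6/8.42 = 2.92 kJ/s
tadpoles: 37.1/27.8 = 1.33 kJ/s
crayfish: 21.2/19.9 = 1.07 kJ/s
fathead minnows: 13.3/17.5 = 0.76 kJ/s

dragonfly nymphs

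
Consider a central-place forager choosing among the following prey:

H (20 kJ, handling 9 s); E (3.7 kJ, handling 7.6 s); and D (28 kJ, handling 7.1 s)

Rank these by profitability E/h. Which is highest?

D

Profitability E/h (kJ/s): H = 20/9 = 2.22, E = 3.7/7.6 = 0.487, D = 28/7.1 = 3.94.
Ranked: D > H > E.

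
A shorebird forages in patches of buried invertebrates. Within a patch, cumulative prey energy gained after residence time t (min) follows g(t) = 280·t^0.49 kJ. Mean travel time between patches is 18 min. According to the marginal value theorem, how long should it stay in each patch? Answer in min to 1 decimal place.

Maximise g(t)/(T+t): set derivative to zero → g'(t)(T+t) = g(t).
g'(t) = 0.49·280·t^-0.51. Setting 0.49·280·t^-0.51 = 280·t^0.49/(18+t) gives 0.49(18+t) = t, so 0.51·t = 0.49×18.
t* = 0.49×18/0.51 = 17.29 min.

17.3 min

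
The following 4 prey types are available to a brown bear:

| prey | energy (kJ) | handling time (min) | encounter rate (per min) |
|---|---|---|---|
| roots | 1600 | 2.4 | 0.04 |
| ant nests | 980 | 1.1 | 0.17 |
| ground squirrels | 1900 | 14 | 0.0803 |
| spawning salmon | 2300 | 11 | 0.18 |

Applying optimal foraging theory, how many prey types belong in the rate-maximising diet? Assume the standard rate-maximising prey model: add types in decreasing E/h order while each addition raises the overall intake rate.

Rank by E/h (kJ/min): ant nests 891, roots 667, spawning salmon 209, ground squirrels 136. Include each in turn until the next type's E/h falls below the running intake rate.
Rate on top 1: 140.4. roots: 667 > 140.4 → include.
Rate on top 2: 179.7. spawning salmon: 209 > 179.7 → include.
Rate on top 3: 197.5. ground squirrels: 136 < 197.5 → exclude; stop.
Optimal diet: ant nests, roots, spawning salmon — 3 of 4 types.

3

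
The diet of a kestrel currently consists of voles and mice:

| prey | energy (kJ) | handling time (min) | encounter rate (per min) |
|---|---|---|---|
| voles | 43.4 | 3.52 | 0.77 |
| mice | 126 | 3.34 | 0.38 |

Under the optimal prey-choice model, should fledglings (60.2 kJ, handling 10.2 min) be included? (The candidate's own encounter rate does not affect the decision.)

No

Current rate: (0.77×43.4 + 0.38×126)/(1 + 0.77×3.52 + 0.38×3.34) = 16.33 kJ/min.
Profitability of fledglings: 60.2/10.2 = 5.902 kJ/min.
Since 5.902 < R, time spent handling fledglings is better spent searching.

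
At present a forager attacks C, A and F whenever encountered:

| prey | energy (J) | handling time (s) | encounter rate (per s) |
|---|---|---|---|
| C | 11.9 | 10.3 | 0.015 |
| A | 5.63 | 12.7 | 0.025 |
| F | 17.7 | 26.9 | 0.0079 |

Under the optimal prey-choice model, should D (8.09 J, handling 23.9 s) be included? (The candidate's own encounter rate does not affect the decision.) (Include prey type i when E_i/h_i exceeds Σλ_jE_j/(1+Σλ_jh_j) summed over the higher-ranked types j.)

Yes

Intake rate on the current diet: R = (0.015×11.9 + 0.025×5.63 + 0.0079×17.7) / (1 + 0.015×10.3 + 0.025×12.7 + 0.0079×26.9) = 0.4591/1.685 = 0.2725 J/s.
Profitability of D: 8.09/23.9 = 0.3385 J/s.
0.3385 > 0.2725, so adding D raises the average — include it.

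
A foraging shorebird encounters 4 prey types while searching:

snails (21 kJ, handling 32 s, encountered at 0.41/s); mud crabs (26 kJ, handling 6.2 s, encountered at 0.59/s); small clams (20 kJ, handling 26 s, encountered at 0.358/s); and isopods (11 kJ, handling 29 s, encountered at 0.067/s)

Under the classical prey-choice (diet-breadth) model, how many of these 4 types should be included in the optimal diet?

Profitabilities (E/h, kJ/s): mud crabs 4.19, small clams 0.769, snails 0.656, isopods 0.379. Add prey in this order while the next type's profitability exceeds the intake rate on those already taken.
Rate on top 1: 3.293. small clams: 0.769 < 3.293 → exclude; stop.
Optimal diet: mud crabs — 1 of 4 types.

1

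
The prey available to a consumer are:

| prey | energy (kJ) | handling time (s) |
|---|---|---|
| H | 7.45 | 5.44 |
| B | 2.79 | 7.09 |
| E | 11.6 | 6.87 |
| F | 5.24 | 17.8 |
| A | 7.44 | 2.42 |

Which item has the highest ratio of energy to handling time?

A

Profitability E/h (kJ/s): H = 7.45/5.44 = 1.37, B = 2.79/7.09 = 0.394, E = 11.6/6.87 = 1.69, F = 5.24/17.8 = 0.294, A = 7.44/2.42 = 3.07.
Ranked: A > E > H > B > F.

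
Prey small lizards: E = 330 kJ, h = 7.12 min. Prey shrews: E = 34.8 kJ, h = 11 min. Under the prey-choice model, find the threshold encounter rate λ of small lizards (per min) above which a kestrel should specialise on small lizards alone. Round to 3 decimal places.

At the threshold, the rate on small lizards alone equals the profitability of shrews: λ·330/(1 + λ·7.12) = 34.8/11 = 3.164.
Rearranging, λ(330 − 3.164×7.12) = 3.164, so λ = 3.164/307.5 = 0.01029 per min.

0.010 per min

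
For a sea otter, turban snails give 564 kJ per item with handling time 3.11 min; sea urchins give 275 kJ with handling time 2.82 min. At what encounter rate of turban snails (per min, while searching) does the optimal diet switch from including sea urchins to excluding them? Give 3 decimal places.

The zero-one rule: include sea urchins iff E₂/h₂ > λE₁/(1+λh₁). Equality gives the switch point.
λE₁h₂ = E₂ + λE₂h₁ ⇒ λ = E₂/(E₁h₂ − E₂h₁) = 275/(1590 − 855.2) = 0.374 per min.

0.374 per min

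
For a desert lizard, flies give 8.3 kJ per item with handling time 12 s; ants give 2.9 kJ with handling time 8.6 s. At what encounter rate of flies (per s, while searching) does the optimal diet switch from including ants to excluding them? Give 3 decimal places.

0.079 per s

The zero-one rule: include ants iff E₂/h₂ > λE₁/(1+λh₁). Equality gives the switch point.
λE₁h₂ = E₂ + λE₂h₁ ⇒ λ = E₂/(E₁h₂ − E₂h₁) = 2.9/(71.38 − 34.8) = 0.07928 per s.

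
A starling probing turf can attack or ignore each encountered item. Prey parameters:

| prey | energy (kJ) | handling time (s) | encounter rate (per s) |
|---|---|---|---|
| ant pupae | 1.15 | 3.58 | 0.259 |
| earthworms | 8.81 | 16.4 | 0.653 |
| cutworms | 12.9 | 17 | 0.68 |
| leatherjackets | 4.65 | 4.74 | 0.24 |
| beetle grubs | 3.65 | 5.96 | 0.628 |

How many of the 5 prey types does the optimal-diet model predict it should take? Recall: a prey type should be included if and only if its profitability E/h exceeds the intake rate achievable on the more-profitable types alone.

E/h in descending order: leatherjackets 0.981, cutworms 0.759, beetle grubs 0.612, earthworms 0.537, ant pupae 0.321 kJ/s. The optimal diet is the largest prefix of this list for which every included type satisfies E_i/h_i > R on the types above it.
Rate on top 1: 0.5221. cutworms: 0.759 > 0.5221 → include.
Rate on top 2: 0.7219. beetle grubs: 0.612 < 0.7219 → exclude; stop.
Optimal diet: leatherjackets, cutworms — 2 of 5 types.

2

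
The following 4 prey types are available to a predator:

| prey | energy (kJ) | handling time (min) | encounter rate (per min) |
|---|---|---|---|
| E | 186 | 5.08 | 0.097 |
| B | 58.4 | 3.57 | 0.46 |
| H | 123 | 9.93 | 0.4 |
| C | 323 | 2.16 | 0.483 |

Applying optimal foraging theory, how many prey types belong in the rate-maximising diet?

E/h in descending order: C 150, E 36.6, B 16.4, H 12.4 kJ/min. The optimal diet is the largest prefix of this list for which every included type satisfies E_i/h_i > R on the types above it.
Rate on top 1: 76.35. E: 36.6 < 76.35 → exclude; stop.
Optimal diet: C — 1 of 4 types.

1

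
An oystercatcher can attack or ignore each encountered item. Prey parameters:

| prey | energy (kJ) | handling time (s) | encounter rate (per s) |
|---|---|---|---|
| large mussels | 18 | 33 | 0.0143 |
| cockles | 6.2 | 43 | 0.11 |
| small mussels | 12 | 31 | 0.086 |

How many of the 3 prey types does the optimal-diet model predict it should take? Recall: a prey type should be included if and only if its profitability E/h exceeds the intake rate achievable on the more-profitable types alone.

E/h in descending order: large mussels 0.545, small mussels 0.387, cockles 0.144 kJ/s. The optimal diet is the largest prefix of this list for which every included type satisfies E_i/h_i > R on the types above it.
Rate on top 1: 0.1749. small mussels: 0.387 > 0.1749 → include.
Rate on top 2: 0.3116. cockles: 0.144 < 0.3116 → exclude; stop.
Optimal diet: large mussels, small mussels — 2 of 3 types.

2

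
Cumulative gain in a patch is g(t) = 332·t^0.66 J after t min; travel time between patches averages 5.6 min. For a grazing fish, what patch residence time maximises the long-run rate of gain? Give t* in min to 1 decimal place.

10.9 min

By the marginal value theorem, leave when the instantaneous gain rate g'(t) equals the habitat-wide average g(t)/(T + t).
g'(t) = 0.66·332·t^-0.34. Setting 0.66·332·t^-0.34 = 332·t^0.66/(5.6+t) gives 0.66(5.6+t) = t, so 0.34·t = 0.66×5.6.
t* = 0.66×5.6/0.34 = 10.87 min.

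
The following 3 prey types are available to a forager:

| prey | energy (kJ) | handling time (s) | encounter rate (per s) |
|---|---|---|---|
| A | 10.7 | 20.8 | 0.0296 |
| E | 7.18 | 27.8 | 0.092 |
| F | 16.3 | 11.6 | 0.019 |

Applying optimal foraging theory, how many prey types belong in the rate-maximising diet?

2

Rank by E/h (kJ/s): F 1.41, A 0.514, E 0.258. Include each in turn until the next type's E/h falls below the running intake rate.
Rate on top 1: 0.2538. A: 0.514 > 0.2538 → include.
Rate on top 2: 0.3412. E: 0.258 < 0.3412 → exclude; stop.
Optimal diet: F, A — 2 of 3 types.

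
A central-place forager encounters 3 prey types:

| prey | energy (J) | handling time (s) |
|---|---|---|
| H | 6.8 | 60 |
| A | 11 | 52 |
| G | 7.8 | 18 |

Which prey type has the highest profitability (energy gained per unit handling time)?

In descending order of E/h:
G: 7.8/18 = 0.433 J/s
A: 11/52 = 0.212 J/s
H: 6.8/60 = 0.113 J/s

G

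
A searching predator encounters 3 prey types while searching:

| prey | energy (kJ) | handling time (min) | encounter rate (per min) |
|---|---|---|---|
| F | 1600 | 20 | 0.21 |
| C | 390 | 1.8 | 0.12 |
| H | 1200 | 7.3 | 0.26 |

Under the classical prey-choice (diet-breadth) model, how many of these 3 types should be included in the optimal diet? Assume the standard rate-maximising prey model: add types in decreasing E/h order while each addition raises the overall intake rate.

E/h in descending order: C 217, H 164, F 80 kJ/min. The optimal diet is the largest prefix of this list for which every included type satisfies E_i/h_i > R on the types above it.
Rate on top 1: 38.49. H: 164 > 38.49 → include.
Rate on top 2: 115.2. F: 80 < 115.2 → exclude; stop.
Optimal diet: C, H — 2 of 3 types.

2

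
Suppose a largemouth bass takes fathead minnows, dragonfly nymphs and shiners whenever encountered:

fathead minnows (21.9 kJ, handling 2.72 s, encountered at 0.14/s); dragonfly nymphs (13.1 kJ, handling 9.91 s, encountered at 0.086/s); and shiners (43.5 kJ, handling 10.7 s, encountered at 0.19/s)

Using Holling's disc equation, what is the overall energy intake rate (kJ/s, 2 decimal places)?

2.92 kJ/s

R = Σλ_iE_i / (1 + Σλ_ih_i)
Numerator: 0.14×21.9 + 0.086×13.1 + 0.19×43.5 = 12.46
Denominator: 1 + 0.14×2.72 + 0.086×9.91 + 0.19×10.7 = 4.266
R = 12.46/4.266 = 2.92 kJ/s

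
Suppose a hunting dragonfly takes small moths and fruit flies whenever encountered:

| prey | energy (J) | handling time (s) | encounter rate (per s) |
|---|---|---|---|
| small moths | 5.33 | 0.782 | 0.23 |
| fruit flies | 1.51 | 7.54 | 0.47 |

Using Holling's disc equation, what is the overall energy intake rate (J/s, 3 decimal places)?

R = Σλ_iE_i / (1 + Σλ_ih_i)
Numerator: 0.23×5.33 + 0.47×1.51 = 1.936
Denominator: 1 + 0.23×0.782 + 0.47×7.54 = 4.724
R = 1.936/4.724 = 0.4098 J/s

0.410 J/s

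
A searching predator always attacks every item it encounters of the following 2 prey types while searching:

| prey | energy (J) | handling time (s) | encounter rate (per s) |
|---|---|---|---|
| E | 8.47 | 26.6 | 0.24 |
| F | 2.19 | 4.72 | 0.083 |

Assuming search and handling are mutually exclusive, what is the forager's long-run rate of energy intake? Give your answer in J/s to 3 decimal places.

R = Σλ_iE_i / (1 + Σλ_ih_i)
Numerator: 0.24×8.47 + 0.083×2.19 = 2.215
Denominator: 1 + 0.24×26.6 + 0.083×4.72 = 7.776
R = 2.215/7.776 = 0.2848 J/s

0.285 J/s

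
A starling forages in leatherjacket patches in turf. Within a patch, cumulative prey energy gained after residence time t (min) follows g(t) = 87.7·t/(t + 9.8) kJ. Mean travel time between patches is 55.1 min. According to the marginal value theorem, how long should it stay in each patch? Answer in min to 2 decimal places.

By the marginal value theorem, leave when the instantaneous gain rate g'(t) equals the habitat-wide average g(t)/(T + t).
g'(t) = 87.7·9.8/(t + 9.8)². Setting 87.7·9.8/(t+9.8)² = 87.7t/[(t+9.8)(55.1+t)] gives 9.8(55.1+t) = t(t+9.8), so t² = 9.8×55.1 = 540.
t* = √540 = 23.24 min.

23.24 min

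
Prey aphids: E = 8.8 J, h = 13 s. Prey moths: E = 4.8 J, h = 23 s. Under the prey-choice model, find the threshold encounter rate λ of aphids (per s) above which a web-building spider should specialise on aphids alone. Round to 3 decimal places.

Drop moths once their profitability E₂/h₂ falls below the rate achievable on aphids alone: E₂/h₂ = λE₁/(1 + λh₁).
Solve for λ: λE₁h₂ = E₂(1 + λh₁) → λ(E₁h₂ − E₂h₁) = E₂ → λ = E₂/(E₁h₂ − E₂h₁).
λ = 4.8/(8.8×23 − 4.8×13) = 4.8/140 = 0.03429 per s.

0.034 per s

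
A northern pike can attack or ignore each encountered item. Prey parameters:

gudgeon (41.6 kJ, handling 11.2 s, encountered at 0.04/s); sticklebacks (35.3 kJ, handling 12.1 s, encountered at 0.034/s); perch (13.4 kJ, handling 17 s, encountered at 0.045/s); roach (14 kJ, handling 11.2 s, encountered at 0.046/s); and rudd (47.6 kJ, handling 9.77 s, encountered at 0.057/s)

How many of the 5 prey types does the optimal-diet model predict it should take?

Rank by E/h (kJ/s): rudd 4.87, gudgeon 3.71, sticklebacks 2.92, roach 1.25, perch 0.788. Include each in turn until the next type's E/h falls below the running intake rate.
Rate on top 1: 1.743. gudgeon: 3.71 > 1.743 → include.
Rate on top 2: 2.183. sticklebacks: 2.92 > 2.183 → include.
Rate on top 3: 2.308. roach: 1.25 < 2.308 → exclude; stop.
Optimal diet: rudd, gudgeon, sticklebacks — 3 of 5 types.

3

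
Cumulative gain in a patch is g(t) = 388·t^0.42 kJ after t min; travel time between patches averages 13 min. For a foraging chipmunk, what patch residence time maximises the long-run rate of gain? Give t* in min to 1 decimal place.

Optimal t* satisfies g'(t*) = g(t*)/(T + t*).
g'(t) = 0.42·388·t^-0.58. Setting 0.42·388·t^-0.58 = 388·t^0.42/(13+t) gives 0.42(13+t) = t, so 0.58·t = 0.42×13.
t* = 0.42×13/0.58 = 9.414 min.

9.4 min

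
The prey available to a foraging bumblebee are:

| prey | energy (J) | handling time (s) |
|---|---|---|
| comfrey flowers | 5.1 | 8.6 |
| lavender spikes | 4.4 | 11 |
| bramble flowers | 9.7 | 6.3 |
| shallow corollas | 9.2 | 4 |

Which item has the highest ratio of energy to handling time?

shallow corollas

In descending order of E/h:
shallow corollas: 9.2/4 = 2.3 J/s
bramble flowers: 9.7/6.3 = 1.54 J/s
comfrey flowers: 5.1/8.6 = 0.593 J/s
lavender spikes: 4.4/11 = 0.4 J/s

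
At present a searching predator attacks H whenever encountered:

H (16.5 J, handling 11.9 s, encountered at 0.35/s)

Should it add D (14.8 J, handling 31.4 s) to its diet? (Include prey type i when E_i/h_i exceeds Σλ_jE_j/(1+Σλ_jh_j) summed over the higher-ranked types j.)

On H alone, R = ΣλE/(1+Σλh) = 5.775/5.165 = 1.118 J/s.
D: E/h = 14.8/31.4 = 0.4713 J/s.
Since 0.4713 < R, time spent handling D is better spent searching.

No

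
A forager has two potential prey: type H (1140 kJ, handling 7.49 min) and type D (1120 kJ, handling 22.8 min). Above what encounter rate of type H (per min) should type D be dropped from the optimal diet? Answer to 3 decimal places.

At the threshold, the rate on type H alone equals the profitability of type D: λ·1140/(1 + λ·7.49) = 1120/22.8 = 49.12.
Rearranging, λ(1140 − 49.12×7.49) = 49.12, so λ = 49.12/772.1 = 0.06362 per min.

0.064 per min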